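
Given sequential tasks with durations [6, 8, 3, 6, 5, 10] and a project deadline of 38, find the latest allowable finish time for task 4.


LF(activity 4) = deadline - sum of successor durations
Successors: activities 5 through 6 with durations [5, 10]
Sum of successor durations = 15
LF = 38 - 15 = 23

23


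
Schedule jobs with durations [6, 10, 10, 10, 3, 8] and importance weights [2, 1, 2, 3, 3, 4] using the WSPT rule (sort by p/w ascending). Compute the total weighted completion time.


Compute p/w ratios and sort ascending (WSPT): [(3, 3), (8, 4), (6, 2), (10, 3), (10, 2), (10, 1)]
Compute weighted completion times:
  Job (p=3,w=3): C=3, w*C=3*3=9
  Job (p=8,w=4): C=11, w*C=4*11=44
  Job (p=6,w=2): C=17, w*C=2*17=34
  Job (p=10,w=3): C=27, w*C=3*27=81
  Job (p=10,w=2): C=37, w*C=2*37=74
  Job (p=10,w=1): C=47, w*C=1*47=47
Total weighted completion time = 289

289


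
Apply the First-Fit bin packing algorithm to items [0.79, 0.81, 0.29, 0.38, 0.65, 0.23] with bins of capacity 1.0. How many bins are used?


Place items sequentially using First-Fit:
  Item 0.79 -> new Bin 1
  Item 0.81 -> new Bin 2
  Item 0.29 -> new Bin 3
  Item 0.38 -> Bin 3 (now 0.67)
  Item 0.65 -> new Bin 4
  Item 0.23 -> Bin 3 (now 0.9)
Total bins used = 4

4


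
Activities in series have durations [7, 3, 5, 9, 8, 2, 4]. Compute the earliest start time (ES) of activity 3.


Activity 3 starts after activities 1 through 2 complete.
Predecessor durations: [7, 3]
ES = 7 + 3 = 10

10


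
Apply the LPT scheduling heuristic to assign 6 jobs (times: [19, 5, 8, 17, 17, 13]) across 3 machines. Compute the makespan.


Sort jobs in decreasing order (LPT): [19, 17, 17, 13, 8, 5]
Assign each job to the least loaded machine:
  Machine 1: jobs [19, 5], load = 24
  Machine 2: jobs [17, 13], load = 30
  Machine 3: jobs [17, 8], load = 25
Makespan = max load = 30

30


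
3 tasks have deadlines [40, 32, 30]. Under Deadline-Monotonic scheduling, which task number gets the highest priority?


Sort tasks by relative deadline (ascending):
  Task 3: deadline = 30
  Task 2: deadline = 32
  Task 1: deadline = 40
Priority order (highest first): [3, 2, 1]
Highest priority task = 3

3


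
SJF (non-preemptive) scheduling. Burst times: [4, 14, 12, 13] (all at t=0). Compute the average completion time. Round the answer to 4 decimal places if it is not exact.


SJF order (ascending): [4, 12, 13, 14]
Completion times:
  Job 1: burst=4, C=4
  Job 2: burst=12, C=16
  Job 3: burst=13, C=29
  Job 4: burst=14, C=43
Average completion = 92/4 = 23.0

23.0


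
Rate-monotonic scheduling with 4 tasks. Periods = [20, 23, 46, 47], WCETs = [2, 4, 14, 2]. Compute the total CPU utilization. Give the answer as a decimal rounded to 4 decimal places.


Compute individual utilizations (exact fractions):
  Task 1: C/T = 2/20 = 1/10 (approx. 0.1)
  Task 2: C/T = 4/23 (approx. 0.1739)
  Task 3: C/T = 14/46 = 7/23 (approx. 0.3043)
  Task 4: C/T = 2/47 (approx. 0.0426)
Total utilization U = 1/10 + 4/23 + 7/23 + 2/47 = 6711/10810
Rounded to 4 decimal places: U = 0.6208
RM (Liu & Layland) bound for 4 tasks = 0.756828; compare with U = 6711/10810 (approx. 0.620814)
U <= bound, so schedulable by RM sufficient condition.

0.6208


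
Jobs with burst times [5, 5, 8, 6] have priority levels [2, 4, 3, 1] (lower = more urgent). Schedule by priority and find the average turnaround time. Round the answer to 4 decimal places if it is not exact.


Sort by priority (ascending = highest first):
Order: [(1, 6), (2, 5), (3, 8), (4, 5)]
Completion times:
  Priority 1, burst=6, C=6
  Priority 2, burst=5, C=11
  Priority 3, burst=8, C=19
  Priority 4, burst=5, C=24
Average turnaround = 60/4 = 15.0

15.0


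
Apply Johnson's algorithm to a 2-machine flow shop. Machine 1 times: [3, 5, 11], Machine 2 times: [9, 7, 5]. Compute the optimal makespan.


Apply Johnson's rule:
  Group 1 (a <= b): [(1, 3, 9), (2, 5, 7)]
  Group 2 (a > b): [(3, 11, 5)]
Optimal job order: [1, 2, 3]
Schedule:
  Job 1: M1 done at 3, M2 done at 12
  Job 2: M1 done at 8, M2 done at 19
  Job 3: M1 done at 19, M2 done at 24
Makespan = 24

24


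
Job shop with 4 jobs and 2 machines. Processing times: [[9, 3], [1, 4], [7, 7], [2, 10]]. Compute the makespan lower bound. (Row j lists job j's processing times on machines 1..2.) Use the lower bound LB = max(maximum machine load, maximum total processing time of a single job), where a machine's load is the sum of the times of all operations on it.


Machine loads:
  Machine 1: 9 + 1 + 7 + 2 = 19
  Machine 2: 3 + 4 + 7 + 10 = 24
Max machine load = 24
Job totals:
  Job 1: 12
  Job 2: 5
  Job 3: 14
  Job 4: 12
Max job total = 14
Lower bound = max(24, 14) = 24

24


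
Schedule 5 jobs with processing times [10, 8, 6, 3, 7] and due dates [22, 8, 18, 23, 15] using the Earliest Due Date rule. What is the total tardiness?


Sort by due date (EDD order): [(8, 8), (7, 15), (6, 18), (10, 22), (3, 23)]
Compute completion times and tardiness:
  Job 1: p=8, d=8, C=8, tardiness=max(0,8-8)=0
  Job 2: p=7, d=15, C=15, tardiness=max(0,15-15)=0
  Job 3: p=6, d=18, C=21, tardiness=max(0,21-18)=3
  Job 4: p=10, d=22, C=31, tardiness=max(0,31-22)=9
  Job 5: p=3, d=23, C=34, tardiness=max(0,34-23)=11
Total tardiness = 23

23


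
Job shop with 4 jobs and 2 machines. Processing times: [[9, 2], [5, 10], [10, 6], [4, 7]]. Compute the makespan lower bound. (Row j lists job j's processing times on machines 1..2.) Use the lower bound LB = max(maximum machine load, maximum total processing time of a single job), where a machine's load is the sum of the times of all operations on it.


Machine loads:
  Machine 1: 9 + 5 + 10 + 4 = 28
  Machine 2: 2 + 10 + 6 + 7 = 25
Max machine load = 28
Job totals:
  Job 1: 11
  Job 2: 15
  Job 3: 16
  Job 4: 11
Max job total = 16
Lower bound = max(28, 16) = 28

28


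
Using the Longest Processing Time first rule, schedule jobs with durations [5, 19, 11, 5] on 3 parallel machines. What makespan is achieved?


Sort jobs in decreasing order (LPT): [19, 11, 5, 5]
Assign each job to the least loaded machine:
  Machine 1: jobs [19], load = 19
  Machine 2: jobs [11], load = 11
  Machine 3: jobs [5, 5], load = 10
Makespan = max load = 19

19


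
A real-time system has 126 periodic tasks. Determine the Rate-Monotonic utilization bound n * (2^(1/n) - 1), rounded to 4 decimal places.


Compute 2^(1/126) = 1.0055163273
Subtract 1: 1.0055163273 - 1 = 0.0055163273
Multiply by n: 126 * 0.0055163273 = 0.6950572398
Round to 4 dp: 0.6951

0.6951


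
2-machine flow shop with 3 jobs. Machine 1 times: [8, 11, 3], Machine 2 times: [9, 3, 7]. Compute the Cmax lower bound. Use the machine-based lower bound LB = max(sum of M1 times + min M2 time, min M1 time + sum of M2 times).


LB1 = sum(M1 times) + min(M2 times) = 22 + 3 = 25
LB2 = min(M1 times) + sum(M2 times) = 3 + 19 = 22
Lower bound = max(LB1, LB2) = max(25, 22) = 25

25


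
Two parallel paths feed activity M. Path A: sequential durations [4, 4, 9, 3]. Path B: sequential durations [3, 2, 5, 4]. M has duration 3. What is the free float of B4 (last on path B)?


ES(B4) = sum of predecessors on chain B = 10
EF(B4) = ES + duration = 10 + 4 = 14
Successor of B4 is M. ES(M) = max(sum(A), sum(B)) = max(20, 14) = 20
Free float = ES(successor) - EF(current) = 20 - 14 = 6

6


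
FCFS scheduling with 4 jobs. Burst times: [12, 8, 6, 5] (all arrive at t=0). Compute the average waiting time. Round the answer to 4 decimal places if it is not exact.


FCFS order (as given): [12, 8, 6, 5]
Waiting times:
  Job 1: wait = 0
  Job 2: wait = 12
  Job 3: wait = 20
  Job 4: wait = 26
Sum of waiting times = 58
Average waiting time = 58/4 = 14.5

14.5


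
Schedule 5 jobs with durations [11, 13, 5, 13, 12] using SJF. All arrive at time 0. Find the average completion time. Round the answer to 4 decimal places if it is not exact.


SJF order (ascending): [5, 11, 12, 13, 13]
Completion times:
  Job 1: burst=5, C=5
  Job 2: burst=11, C=16
  Job 3: burst=12, C=28
  Job 4: burst=13, C=41
  Job 5: burst=13, C=54
Average completion = 144/5 = 28.8

28.8


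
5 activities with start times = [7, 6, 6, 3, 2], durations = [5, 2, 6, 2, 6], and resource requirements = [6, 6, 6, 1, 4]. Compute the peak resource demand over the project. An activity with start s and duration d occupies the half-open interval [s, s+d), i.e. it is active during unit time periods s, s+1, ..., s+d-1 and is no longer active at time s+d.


Each activity i is active on [start_i, start_i + duration_i).
Compute total resource usage per time slot:
  t=0: active resources = [], total = 0
  t=1: active resources = [], total = 0
  t=2: active resources = [4], total = 4
  t=3: active resources = [1, 4], total = 5
  t=4: active resources = [1, 4], total = 5
  t=5: active resources = [4], total = 4
  t=6: active resources = [6, 6, 4], total = 16
  t=7: active resources = [6, 6, 6, 4], total = 22
  t=8: active resources = [6, 6], total = 12
  t=9: active resources = [6, 6], total = 12
  t=10: active resources = [6, 6], total = 12
  t=11: active resources = [6, 6], total = 12
Peak resource demand = 22

22


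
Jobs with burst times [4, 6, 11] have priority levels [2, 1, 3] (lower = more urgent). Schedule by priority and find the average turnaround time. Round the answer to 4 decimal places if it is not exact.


Sort by priority (ascending = highest first):
Order: [(1, 6), (2, 4), (3, 11)]
Completion times:
  Priority 1, burst=6, C=6
  Priority 2, burst=4, C=10
  Priority 3, burst=11, C=21
Average turnaround = 37/3 = 12.3333

12.3333


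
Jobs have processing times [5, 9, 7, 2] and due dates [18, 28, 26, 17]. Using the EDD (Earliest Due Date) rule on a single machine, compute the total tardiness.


Sort by due date (EDD order): [(2, 17), (5, 18), (7, 26), (9, 28)]
Compute completion times and tardiness:
  Job 1: p=2, d=17, C=2, tardiness=max(0,2-17)=0
  Job 2: p=5, d=18, C=7, tardiness=max(0,7-18)=0
  Job 3: p=7, d=26, C=14, tardiness=max(0,14-26)=0
  Job 4: p=9, d=28, C=23, tardiness=max(0,23-28)=0
Total tardiness = 0

0


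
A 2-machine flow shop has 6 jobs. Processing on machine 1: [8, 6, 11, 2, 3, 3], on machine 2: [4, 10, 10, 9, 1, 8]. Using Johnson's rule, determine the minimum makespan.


Apply Johnson's rule:
  Group 1 (a <= b): [(4, 2, 9), (6, 3, 8), (2, 6, 10)]
  Group 2 (a > b): [(3, 11, 10), (1, 8, 4), (5, 3, 1)]
Optimal job order: [4, 6, 2, 3, 1, 5]
Schedule:
  Job 4: M1 done at 2, M2 done at 11
  Job 6: M1 done at 5, M2 done at 19
  Job 2: M1 done at 11, M2 done at 29
  Job 3: M1 done at 22, M2 done at 39
  Job 1: M1 done at 30, M2 done at 43
  Job 5: M1 done at 33, M2 done at 44
Makespan = 44

44


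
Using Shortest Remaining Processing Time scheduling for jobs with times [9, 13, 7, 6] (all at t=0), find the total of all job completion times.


Since all jobs arrive at t=0, SRPT equals SPT ordering.
SPT order: [6, 7, 9, 13]
Completion times:
  Job 1: p=6, C=6
  Job 2: p=7, C=13
  Job 3: p=9, C=22
  Job 4: p=13, C=35
Total completion time = 6 + 13 + 22 + 35 = 76

76


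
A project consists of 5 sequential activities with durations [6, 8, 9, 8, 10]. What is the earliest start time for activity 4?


Activity 4 starts after activities 1 through 3 complete.
Predecessor durations: [6, 8, 9]
ES = 6 + 8 + 9 = 23

23


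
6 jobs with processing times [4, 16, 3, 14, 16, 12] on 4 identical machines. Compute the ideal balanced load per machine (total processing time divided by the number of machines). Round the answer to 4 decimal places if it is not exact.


Total processing time = 4 + 16 + 3 + 14 + 16 + 12 = 65
Number of machines = 4
Ideal balanced load = 65 / 4 = 16.25

16.25


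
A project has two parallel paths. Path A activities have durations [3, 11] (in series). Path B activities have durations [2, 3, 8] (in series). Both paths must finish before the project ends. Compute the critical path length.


Path A total = 3 + 11 = 14
Path B total = 2 + 3 + 8 = 13
Critical path = longest path = max(14, 13) = 14

14


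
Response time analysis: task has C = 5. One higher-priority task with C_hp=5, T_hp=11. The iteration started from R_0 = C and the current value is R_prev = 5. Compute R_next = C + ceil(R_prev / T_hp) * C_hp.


R_next = C + ceil(R_prev / T_hp) * C_hp
ceil(5 / 11) = ceil(0.4545) = 1
Interference = 1 * 5 = 5
R_next = 5 + 5 = 10

10


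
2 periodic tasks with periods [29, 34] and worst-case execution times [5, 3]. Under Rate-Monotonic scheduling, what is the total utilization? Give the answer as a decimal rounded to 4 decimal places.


Compute individual utilizations (exact fractions):
  Task 1: C/T = 5/29 (approx. 0.1724)
  Task 2: C/T = 3/34 (approx. 0.0882)
Total utilization U = 5/29 + 3/34 = 257/986
Rounded to 4 decimal places: U = 0.2606
RM (Liu & Layland) bound for 2 tasks = 0.828427; compare with U = 257/986 (approx. 0.260649)
U <= bound, so schedulable by RM sufficient condition.

0.2606


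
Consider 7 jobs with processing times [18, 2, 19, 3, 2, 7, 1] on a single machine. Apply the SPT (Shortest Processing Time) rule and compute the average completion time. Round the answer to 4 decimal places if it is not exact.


Sort jobs by processing time (SPT order): [1, 2, 2, 3, 7, 18, 19]
Compute completion times sequentially:
  Job 1: processing = 1, completes at 1
  Job 2: processing = 2, completes at 3
  Job 3: processing = 2, completes at 5
  Job 4: processing = 3, completes at 8
  Job 5: processing = 7, completes at 15
  Job 6: processing = 18, completes at 33
  Job 7: processing = 19, completes at 52
Sum of completion times = 117
Average completion time = 117/7 = 16.7143

16.7143


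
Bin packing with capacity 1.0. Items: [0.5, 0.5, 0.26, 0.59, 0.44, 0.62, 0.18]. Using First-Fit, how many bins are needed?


Place items sequentially using First-Fit:
  Item 0.5 -> new Bin 1
  Item 0.5 -> Bin 1 (now 1.0)
  Item 0.26 -> new Bin 2
  Item 0.59 -> Bin 2 (now 0.85)
  Item 0.44 -> new Bin 3
  Item 0.62 -> new Bin 4
  Item 0.18 -> Bin 3 (now 0.62)
Total bins used = 4

4


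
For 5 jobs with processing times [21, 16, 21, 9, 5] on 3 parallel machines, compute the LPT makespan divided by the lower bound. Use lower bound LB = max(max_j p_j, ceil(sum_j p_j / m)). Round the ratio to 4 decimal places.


LPT order: [21, 21, 16, 9, 5]
Machine loads after assignment: [26, 21, 25]
LPT makespan = 26
Lower bound = max(max_job, ceil(total/3)) = max(21, 24) = 24
Ratio = 26 / 24 = 1.0833

1.0833


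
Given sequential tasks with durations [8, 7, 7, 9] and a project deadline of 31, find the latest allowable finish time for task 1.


LF(activity 1) = deadline - sum of successor durations
Successors: activities 2 through 4 with durations [7, 7, 9]
Sum of successor durations = 23
LF = 31 - 23 = 8

8


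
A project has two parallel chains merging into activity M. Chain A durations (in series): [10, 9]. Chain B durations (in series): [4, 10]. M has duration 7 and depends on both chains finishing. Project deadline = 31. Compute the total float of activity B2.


Forward pass: ES(B2) = sum of predecessors on chain B = 4
EF = ES + duration = 4 + 10 = 14
Backward pass: LF(M) = deadline = 31; LS(M) = 31 - 7 = 24
LF(B2) = LS(M) - sum(successors on chain B) = 24 - 0 = 24
LS = LF - duration = 24 - 10 = 14
Total float = LS - ES = 14 - 4 = 10

10


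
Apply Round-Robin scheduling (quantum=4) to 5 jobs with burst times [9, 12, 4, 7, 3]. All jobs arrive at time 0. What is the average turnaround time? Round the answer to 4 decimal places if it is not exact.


Time quantum = 4
Execution trace:
  J1 runs 4 units, time = 4
  J2 runs 4 units, time = 8
  J3 runs 4 units, time = 12
  J4 runs 4 units, time = 16
  J5 runs 3 units, time = 19
  J1 runs 4 units, time = 23
  J2 runs 4 units, time = 27
  J4 runs 3 units, time = 30
  J1 runs 1 units, time = 31
  J2 runs 4 units, time = 35
Finish times: [31, 35, 12, 30, 19]
Average turnaround = 127/5 = 25.4

25.4


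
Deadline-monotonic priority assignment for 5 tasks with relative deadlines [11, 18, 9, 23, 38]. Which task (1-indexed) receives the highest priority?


Sort tasks by relative deadline (ascending):
  Task 3: deadline = 9
  Task 1: deadline = 11
  Task 2: deadline = 18
  Task 4: deadline = 23
  Task 5: deadline = 38
Priority order (highest first): [3, 1, 2, 4, 5]
Highest priority task = 3

3


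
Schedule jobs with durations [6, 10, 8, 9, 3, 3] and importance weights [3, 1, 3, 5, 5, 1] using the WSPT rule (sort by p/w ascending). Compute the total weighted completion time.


Compute p/w ratios and sort ascending (WSPT): [(3, 5), (9, 5), (6, 3), (8, 3), (3, 1), (10, 1)]
Compute weighted completion times:
  Job (p=3,w=5): C=3, w*C=5*3=15
  Job (p=9,w=5): C=12, w*C=5*12=60
  Job (p=6,w=3): C=18, w*C=3*18=54
  Job (p=8,w=3): C=26, w*C=3*26=78
  Job (p=3,w=1): C=29, w*C=1*29=29
  Job (p=10,w=1): C=39, w*C=1*39=39
Total weighted completion time = 275

275


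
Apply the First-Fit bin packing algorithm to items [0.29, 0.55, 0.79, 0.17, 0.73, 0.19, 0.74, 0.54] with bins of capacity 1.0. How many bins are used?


Place items sequentially using First-Fit:
  Item 0.29 -> new Bin 1
  Item 0.55 -> Bin 1 (now 0.84)
  Item 0.79 -> new Bin 2
  Item 0.17 -> Bin 2 (now 0.96)
  Item 0.73 -> new Bin 3
  Item 0.19 -> Bin 3 (now 0.92)
  Item 0.74 -> new Bin 4
  Item 0.54 -> new Bin 5
Total bins used = 5

5


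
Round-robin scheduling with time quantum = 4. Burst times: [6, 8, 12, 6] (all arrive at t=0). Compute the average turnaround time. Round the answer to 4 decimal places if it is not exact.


Time quantum = 4
Execution trace:
  J1 runs 4 units, time = 4
  J2 runs 4 units, time = 8
  J3 runs 4 units, time = 12
  J4 runs 4 units, time = 16
  J1 runs 2 units, time = 18
  J2 runs 4 units, time = 22
  J3 runs 4 units, time = 26
  J4 runs 2 units, time = 28
  J3 runs 4 units, time = 32
Finish times: [18, 22, 32, 28]
Average turnaround = 100/4 = 25.0

25.0


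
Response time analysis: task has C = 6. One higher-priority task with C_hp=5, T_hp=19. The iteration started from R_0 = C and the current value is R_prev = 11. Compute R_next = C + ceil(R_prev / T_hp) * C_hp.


R_next = C + ceil(R_prev / T_hp) * C_hp
ceil(11 / 19) = ceil(0.5789) = 1
Interference = 1 * 5 = 5
R_next = 6 + 5 = 11
R_next = R_prev, so the iteration has converged (response time = 11).

11


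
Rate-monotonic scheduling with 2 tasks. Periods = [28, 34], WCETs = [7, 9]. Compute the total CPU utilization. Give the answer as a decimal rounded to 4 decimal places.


Compute individual utilizations (exact fractions):
  Task 1: C/T = 7/28 = 1/4 (approx. 0.25)
  Task 2: C/T = 9/34 (approx. 0.2647)
Total utilization U = 1/4 + 9/34 = 35/68
Rounded to 4 decimal places: U = 0.5147
RM (Liu & Layland) bound for 2 tasks = 0.828427; compare with U = 35/68 (approx. 0.514706)
U <= bound, so schedulable by RM sufficient condition.

0.5147


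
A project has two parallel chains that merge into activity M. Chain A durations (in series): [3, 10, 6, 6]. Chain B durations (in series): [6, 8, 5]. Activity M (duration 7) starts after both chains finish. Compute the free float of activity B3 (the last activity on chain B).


ES(B3) = sum of predecessors on chain B = 14
EF(B3) = ES + duration = 14 + 5 = 19
Successor of B3 is M. ES(M) = max(sum(A), sum(B)) = max(25, 19) = 25
Free float = ES(successor) - EF(current) = 25 - 19 = 6

6


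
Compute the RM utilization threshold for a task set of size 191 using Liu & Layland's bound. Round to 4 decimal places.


Compute 2^(1/191) = 1.0036356358
Subtract 1: 1.0036356358 - 1 = 0.0036356358
Multiply by n: 191 * 0.0036356358 = 0.6944064378
Round to 4 dp: 0.6944

0.6944


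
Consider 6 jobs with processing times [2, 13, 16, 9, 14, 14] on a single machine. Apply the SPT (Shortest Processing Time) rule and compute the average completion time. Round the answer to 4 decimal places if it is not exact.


Sort jobs by processing time (SPT order): [2, 9, 13, 14, 14, 16]
Compute completion times sequentially:
  Job 1: processing = 2, completes at 2
  Job 2: processing = 9, completes at 11
  Job 3: processing = 13, completes at 24
  Job 4: processing = 14, completes at 38
  Job 5: processing = 14, completes at 52
  Job 6: processing = 16, completes at 68
Sum of completion times = 195
Average completion time = 195/6 = 32.5

32.5


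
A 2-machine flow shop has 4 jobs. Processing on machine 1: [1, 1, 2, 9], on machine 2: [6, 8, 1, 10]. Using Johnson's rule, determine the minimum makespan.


Apply Johnson's rule:
  Group 1 (a <= b): [(1, 1, 6), (2, 1, 8), (4, 9, 10)]
  Group 2 (a > b): [(3, 2, 1)]
Optimal job order: [1, 2, 4, 3]
Schedule:
  Job 1: M1 done at 1, M2 done at 7
  Job 2: M1 done at 2, M2 done at 15
  Job 4: M1 done at 11, M2 done at 25
  Job 3: M1 done at 13, M2 done at 26
Makespan = 26

26


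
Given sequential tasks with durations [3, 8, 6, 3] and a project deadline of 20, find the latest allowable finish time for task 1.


LF(activity 1) = deadline - sum of successor durations
Successors: activities 2 through 4 with durations [8, 6, 3]
Sum of successor durations = 17
LF = 20 - 17 = 3

3


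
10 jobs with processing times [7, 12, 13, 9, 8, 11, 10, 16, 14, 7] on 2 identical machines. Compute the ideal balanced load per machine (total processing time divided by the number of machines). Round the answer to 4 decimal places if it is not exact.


Total processing time = 7 + 12 + 13 + 9 + 8 + 11 + 10 + 16 + 14 + 7 = 107
Number of machines = 2
Ideal balanced load = 107 / 2 = 53.5

53.5


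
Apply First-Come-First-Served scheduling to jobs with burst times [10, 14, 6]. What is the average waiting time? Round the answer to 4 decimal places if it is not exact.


FCFS order (as given): [10, 14, 6]
Waiting times:
  Job 1: wait = 0
  Job 2: wait = 10
  Job 3: wait = 24
Sum of waiting times = 34
Average waiting time = 34/3 = 11.3333

11.3333


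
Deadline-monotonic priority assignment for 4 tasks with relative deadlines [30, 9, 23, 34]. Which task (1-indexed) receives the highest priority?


Sort tasks by relative deadline (ascending):
  Task 2: deadline = 9
  Task 3: deadline = 23
  Task 1: deadline = 30
  Task 4: deadline = 34
Priority order (highest first): [2, 3, 1, 4]
Highest priority task = 2

2


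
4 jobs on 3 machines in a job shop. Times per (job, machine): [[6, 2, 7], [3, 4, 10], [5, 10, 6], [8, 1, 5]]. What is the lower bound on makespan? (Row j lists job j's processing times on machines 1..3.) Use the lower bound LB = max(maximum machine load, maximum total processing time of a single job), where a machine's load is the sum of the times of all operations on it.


Machine loads:
  Machine 1: 6 + 3 + 5 + 8 = 22
  Machine 2: 2 + 4 + 10 + 1 = 17
  Machine 3: 7 + 10 + 6 + 5 = 28
Max machine load = 28
Job totals:
  Job 1: 15
  Job 2: 17
  Job 3: 21
  Job 4: 14
Max job total = 21
Lower bound = max(28, 21) = 28

28


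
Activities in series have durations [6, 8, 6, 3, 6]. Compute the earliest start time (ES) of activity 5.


Activity 5 starts after activities 1 through 4 complete.
Predecessor durations: [6, 8, 6, 3]
ES = 6 + 8 + 6 + 3 = 23

23


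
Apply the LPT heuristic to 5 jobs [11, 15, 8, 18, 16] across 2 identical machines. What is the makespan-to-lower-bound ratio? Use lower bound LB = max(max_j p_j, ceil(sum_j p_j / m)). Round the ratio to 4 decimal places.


LPT order: [18, 16, 15, 11, 8]
Machine loads after assignment: [37, 31]
LPT makespan = 37
Lower bound = max(max_job, ceil(total/2)) = max(18, 34) = 34
Ratio = 37 / 34 = 1.0882

1.0882


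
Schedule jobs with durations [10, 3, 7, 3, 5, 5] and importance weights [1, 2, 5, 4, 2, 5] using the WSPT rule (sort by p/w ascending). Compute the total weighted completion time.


Compute p/w ratios and sort ascending (WSPT): [(3, 4), (5, 5), (7, 5), (3, 2), (5, 2), (10, 1)]
Compute weighted completion times:
  Job (p=3,w=4): C=3, w*C=4*3=12
  Job (p=5,w=5): C=8, w*C=5*8=40
  Job (p=7,w=5): C=15, w*C=5*15=75
  Job (p=3,w=2): C=18, w*C=2*18=36
  Job (p=5,w=2): C=23, w*C=2*23=46
  Job (p=10,w=1): C=33, w*C=1*33=33
Total weighted completion time = 242

242


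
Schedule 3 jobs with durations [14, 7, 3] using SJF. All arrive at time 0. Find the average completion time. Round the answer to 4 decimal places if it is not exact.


SJF order (ascending): [3, 7, 14]
Completion times:
  Job 1: burst=3, C=3
  Job 2: burst=7, C=10
  Job 3: burst=14, C=24
Average completion = 37/3 = 12.3333

12.3333


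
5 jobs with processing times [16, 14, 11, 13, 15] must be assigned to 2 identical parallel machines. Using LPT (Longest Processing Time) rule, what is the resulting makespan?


Sort jobs in decreasing order (LPT): [16, 15, 14, 13, 11]
Assign each job to the least loaded machine:
  Machine 1: jobs [16, 13, 11], load = 40
  Machine 2: jobs [15, 14], load = 29
Makespan = max load = 40

40


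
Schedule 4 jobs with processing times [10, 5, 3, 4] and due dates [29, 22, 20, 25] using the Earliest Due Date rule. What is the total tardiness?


Sort by due date (EDD order): [(3, 20), (5, 22), (4, 25), (10, 29)]
Compute completion times and tardiness:
  Job 1: p=3, d=20, C=3, tardiness=max(0,3-20)=0
  Job 2: p=5, d=22, C=8, tardiness=max(0,8-22)=0
  Job 3: p=4, d=25, C=12, tardiness=max(0,12-25)=0
  Job 4: p=10, d=29, C=22, tardiness=max(0,22-29)=0
Total tardiness = 0

0


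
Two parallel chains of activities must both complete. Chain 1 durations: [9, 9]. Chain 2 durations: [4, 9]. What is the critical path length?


Path A total = 9 + 9 = 18
Path B total = 4 + 9 = 13
Critical path = longest path = max(18, 13) = 18

18


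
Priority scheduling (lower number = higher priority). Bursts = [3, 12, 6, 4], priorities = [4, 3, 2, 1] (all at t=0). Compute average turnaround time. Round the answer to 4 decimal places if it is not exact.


Sort by priority (ascending = highest first):
Order: [(1, 4), (2, 6), (3, 12), (4, 3)]
Completion times:
  Priority 1, burst=4, C=4
  Priority 2, burst=6, C=10
  Priority 3, burst=12, C=22
  Priority 4, burst=3, C=25
Average turnaround = 61/4 = 15.25

15.25


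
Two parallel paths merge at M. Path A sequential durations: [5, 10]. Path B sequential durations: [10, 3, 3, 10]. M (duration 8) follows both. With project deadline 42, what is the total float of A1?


Forward pass: ES(A1) = sum of predecessors on chain A = 0
EF = ES + duration = 0 + 5 = 5
Backward pass: LF(M) = deadline = 42; LS(M) = 42 - 8 = 34
LF(A1) = LS(M) - sum(successors on chain A) = 34 - 10 = 24
LS = LF - duration = 24 - 5 = 19
Total float = LS - ES = 19 - 0 = 19

19


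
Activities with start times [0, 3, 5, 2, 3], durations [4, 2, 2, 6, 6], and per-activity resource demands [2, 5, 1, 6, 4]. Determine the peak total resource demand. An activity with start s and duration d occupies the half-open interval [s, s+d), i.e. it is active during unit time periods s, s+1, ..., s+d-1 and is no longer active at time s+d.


Each activity i is active on [start_i, start_i + duration_i).
Compute total resource usage per time slot:
  t=0: active resources = [2], total = 2
  t=1: active resources = [2], total = 2
  t=2: active resources = [2, 6], total = 8
  t=3: active resources = [2, 5, 6, 4], total = 17
  t=4: active resources = [5, 6, 4], total = 15
  t=5: active resources = [1, 6, 4], total = 11
  t=6: active resources = [1, 6, 4], total = 11
  t=7: active resources = [6, 4], total = 10
  t=8: active resources = [4], total = 4
Peak resource demand = 17

17


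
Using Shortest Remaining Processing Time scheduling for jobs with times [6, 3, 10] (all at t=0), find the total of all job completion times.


Since all jobs arrive at t=0, SRPT equals SPT ordering.
SPT order: [3, 6, 10]
Completion times:
  Job 1: p=3, C=3
  Job 2: p=6, C=9
  Job 3: p=10, C=19
Total completion time = 3 + 9 + 19 = 31

31


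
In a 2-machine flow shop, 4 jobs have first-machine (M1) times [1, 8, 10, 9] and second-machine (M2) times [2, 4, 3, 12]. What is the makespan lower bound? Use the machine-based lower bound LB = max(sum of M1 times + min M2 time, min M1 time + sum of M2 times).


LB1 = sum(M1 times) + min(M2 times) = 28 + 2 = 30
LB2 = min(M1 times) + sum(M2 times) = 1 + 21 = 22
Lower bound = max(LB1, LB2) = max(30, 22) = 30

30


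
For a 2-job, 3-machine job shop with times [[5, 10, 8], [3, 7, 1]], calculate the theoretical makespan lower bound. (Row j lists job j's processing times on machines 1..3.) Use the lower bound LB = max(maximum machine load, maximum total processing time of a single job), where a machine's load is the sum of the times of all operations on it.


Machine loads:
  Machine 1: 5 + 3 = 8
  Machine 2: 10 + 7 = 17
  Machine 3: 8 + 1 = 9
Max machine load = 17
Job totals:
  Job 1: 23
  Job 2: 11
Max job total = 23
Lower bound = max(17, 23) = 23

23


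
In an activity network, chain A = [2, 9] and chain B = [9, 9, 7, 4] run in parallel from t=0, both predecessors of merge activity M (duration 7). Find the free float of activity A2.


ES(A2) = sum of predecessors on chain A = 2
EF(A2) = ES + duration = 2 + 9 = 11
Successor of A2 is M. ES(M) = max(sum(A), sum(B)) = max(11, 29) = 29
Free float = ES(successor) - EF(current) = 29 - 11 = 18

18


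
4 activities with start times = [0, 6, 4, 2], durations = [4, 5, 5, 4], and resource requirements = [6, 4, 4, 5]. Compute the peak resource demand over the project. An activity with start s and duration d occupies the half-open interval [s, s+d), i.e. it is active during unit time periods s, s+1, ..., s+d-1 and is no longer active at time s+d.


Each activity i is active on [start_i, start_i + duration_i).
Compute total resource usage per time slot:
  t=0: active resources = [6], total = 6
  t=1: active resources = [6], total = 6
  t=2: active resources = [6, 5], total = 11
  t=3: active resources = [6, 5], total = 11
  t=4: active resources = [4, 5], total = 9
  t=5: active resources = [4, 5], total = 9
  t=6: active resources = [4, 4], total = 8
  t=7: active resources = [4, 4], total = 8
  t=8: active resources = [4, 4], total = 8
  t=9: active resources = [4], total = 4
  t=10: active resources = [4], total = 4
Peak resource demand = 11

11


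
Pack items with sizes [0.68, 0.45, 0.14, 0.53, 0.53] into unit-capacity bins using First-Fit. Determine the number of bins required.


Place items sequentially using First-Fit:
  Item 0.68 -> new Bin 1
  Item 0.45 -> new Bin 2
  Item 0.14 -> Bin 1 (now 0.82)
  Item 0.53 -> Bin 2 (now 0.98)
  Item 0.53 -> new Bin 3
Total bins used = 3

3


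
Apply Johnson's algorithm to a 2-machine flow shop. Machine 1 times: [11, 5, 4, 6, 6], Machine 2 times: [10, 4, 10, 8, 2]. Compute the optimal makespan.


Apply Johnson's rule:
  Group 1 (a <= b): [(3, 4, 10), (4, 6, 8)]
  Group 2 (a > b): [(1, 11, 10), (2, 5, 4), (5, 6, 2)]
Optimal job order: [3, 4, 1, 2, 5]
Schedule:
  Job 3: M1 done at 4, M2 done at 14
  Job 4: M1 done at 10, M2 done at 22
  Job 1: M1 done at 21, M2 done at 32
  Job 2: M1 done at 26, M2 done at 36
  Job 5: M1 done at 32, M2 done at 38
Makespan = 38

38


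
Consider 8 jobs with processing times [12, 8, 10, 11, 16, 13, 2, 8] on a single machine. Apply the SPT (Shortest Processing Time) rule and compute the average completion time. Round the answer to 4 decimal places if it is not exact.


Sort jobs by processing time (SPT order): [2, 8, 8, 10, 11, 12, 13, 16]
Compute completion times sequentially:
  Job 1: processing = 2, completes at 2
  Job 2: processing = 8, completes at 10
  Job 3: processing = 8, completes at 18
  Job 4: processing = 10, completes at 28
  Job 5: processing = 11, completes at 39
  Job 6: processing = 12, completes at 51
  Job 7: processing = 13, completes at 64
  Job 8: processing = 16, completes at 80
Sum of completion times = 292
Average completion time = 292/8 = 36.5

36.5


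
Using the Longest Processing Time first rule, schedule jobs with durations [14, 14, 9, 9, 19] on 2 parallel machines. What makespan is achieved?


Sort jobs in decreasing order (LPT): [19, 14, 14, 9, 9]
Assign each job to the least loaded machine:
  Machine 1: jobs [19, 9, 9], load = 37
  Machine 2: jobs [14, 14], load = 28
Makespan = max load = 37

37


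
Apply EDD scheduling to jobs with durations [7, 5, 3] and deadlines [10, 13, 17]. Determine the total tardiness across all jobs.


Sort by due date (EDD order): [(7, 10), (5, 13), (3, 17)]
Compute completion times and tardiness:
  Job 1: p=7, d=10, C=7, tardiness=max(0,7-10)=0
  Job 2: p=5, d=13, C=12, tardiness=max(0,12-13)=0
  Job 3: p=3, d=17, C=15, tardiness=max(0,15-17)=0
Total tardiness = 0

0


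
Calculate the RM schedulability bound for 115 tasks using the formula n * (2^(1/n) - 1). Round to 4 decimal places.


Compute 2^(1/115) = 1.0060455679
Subtract 1: 1.0060455679 - 1 = 0.0060455679
Multiply by n: 115 * 0.0060455679 = 0.6952403085
Round to 4 dp: 0.6952

0.6952


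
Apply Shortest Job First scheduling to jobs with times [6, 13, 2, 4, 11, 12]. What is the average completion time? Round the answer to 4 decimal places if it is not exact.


SJF order (ascending): [2, 4, 6, 11, 12, 13]
Completion times:
  Job 1: burst=2, C=2
  Job 2: burst=4, C=6
  Job 3: burst=6, C=12
  Job 4: burst=11, C=23
  Job 5: burst=12, C=35
  Job 6: burst=13, C=48
Average completion = 126/6 = 21.0

21.0


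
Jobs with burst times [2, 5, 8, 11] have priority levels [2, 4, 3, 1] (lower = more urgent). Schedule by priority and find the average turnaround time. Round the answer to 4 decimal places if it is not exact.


Sort by priority (ascending = highest first):
Order: [(1, 11), (2, 2), (3, 8), (4, 5)]
Completion times:
  Priority 1, burst=11, C=11
  Priority 2, burst=2, C=13
  Priority 3, burst=8, C=21
  Priority 4, burst=5, C=26
Average turnaround = 71/4 = 17.75

17.75


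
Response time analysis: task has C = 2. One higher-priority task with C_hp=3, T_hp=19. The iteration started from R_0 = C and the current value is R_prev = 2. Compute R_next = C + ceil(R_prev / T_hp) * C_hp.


R_next = C + ceil(R_prev / T_hp) * C_hp
ceil(2 / 19) = ceil(0.1053) = 1
Interference = 1 * 3 = 3
R_next = 2 + 3 = 5

5


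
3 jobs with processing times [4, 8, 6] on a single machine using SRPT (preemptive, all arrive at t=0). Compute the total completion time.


Since all jobs arrive at t=0, SRPT equals SPT ordering.
SPT order: [4, 6, 8]
Completion times:
  Job 1: p=4, C=4
  Job 2: p=6, C=10
  Job 3: p=8, C=18
Total completion time = 4 + 10 + 18 = 32

32


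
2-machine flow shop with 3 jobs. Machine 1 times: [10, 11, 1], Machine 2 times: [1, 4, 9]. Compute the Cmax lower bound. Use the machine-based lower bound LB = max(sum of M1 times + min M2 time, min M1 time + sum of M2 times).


LB1 = sum(M1 times) + min(M2 times) = 22 + 1 = 23
LB2 = min(M1 times) + sum(M2 times) = 1 + 14 = 15
Lower bound = max(LB1, LB2) = max(23, 15) = 23

23


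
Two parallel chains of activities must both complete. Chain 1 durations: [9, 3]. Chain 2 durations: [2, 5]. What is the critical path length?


Path A total = 9 + 3 = 12
Path B total = 2 + 5 = 7
Critical path = longest path = max(12, 7) = 12

12


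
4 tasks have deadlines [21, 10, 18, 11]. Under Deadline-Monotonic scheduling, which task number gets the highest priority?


Sort tasks by relative deadline (ascending):
  Task 2: deadline = 10
  Task 4: deadline = 11
  Task 3: deadline = 18
  Task 1: deadline = 21
Priority order (highest first): [2, 4, 3, 1]
Highest priority task = 2

2


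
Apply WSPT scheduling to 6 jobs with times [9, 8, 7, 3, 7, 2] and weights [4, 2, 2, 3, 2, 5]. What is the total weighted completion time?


Compute p/w ratios and sort ascending (WSPT): [(2, 5), (3, 3), (9, 4), (7, 2), (7, 2), (8, 2)]
Compute weighted completion times:
  Job (p=2,w=5): C=2, w*C=5*2=10
  Job (p=3,w=3): C=5, w*C=3*5=15
  Job (p=9,w=4): C=14, w*C=4*14=56
  Job (p=7,w=2): C=21, w*C=2*21=42
  Job (p=7,w=2): C=28, w*C=2*28=56
  Job (p=8,w=2): C=36, w*C=2*36=72
Total weighted completion time = 251

251


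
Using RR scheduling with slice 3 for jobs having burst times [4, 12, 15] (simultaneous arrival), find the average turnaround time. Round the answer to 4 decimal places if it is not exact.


Time quantum = 3
Execution trace:
  J1 runs 3 units, time = 3
  J2 runs 3 units, time = 6
  J3 runs 3 units, time = 9
  J1 runs 1 units, time = 10
  J2 runs 3 units, time = 13
  J3 runs 3 units, time = 16
  J2 runs 3 units, time = 19
  J3 runs 3 units, time = 22
  J2 runs 3 units, time = 25
  J3 runs 3 units, time = 28
  J3 runs 3 units, time = 31
Finish times: [10, 25, 31]
Average turnaround = 66/3 = 22.0

22.0


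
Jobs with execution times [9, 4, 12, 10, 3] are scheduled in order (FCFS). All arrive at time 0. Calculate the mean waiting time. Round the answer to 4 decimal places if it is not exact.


FCFS order (as given): [9, 4, 12, 10, 3]
Waiting times:
  Job 1: wait = 0
  Job 2: wait = 9
  Job 3: wait = 13
  Job 4: wait = 25
  Job 5: wait = 35
Sum of waiting times = 82
Average waiting time = 82/5 = 16.4

16.4


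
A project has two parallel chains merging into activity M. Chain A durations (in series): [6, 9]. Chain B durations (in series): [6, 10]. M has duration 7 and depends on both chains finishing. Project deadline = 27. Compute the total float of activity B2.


Forward pass: ES(B2) = sum of predecessors on chain B = 6
EF = ES + duration = 6 + 10 = 16
Backward pass: LF(M) = deadline = 27; LS(M) = 27 - 7 = 20
LF(B2) = LS(M) - sum(successors on chain B) = 20 - 0 = 20
LS = LF - duration = 20 - 10 = 10
Total float = LS - ES = 10 - 6 = 4

4


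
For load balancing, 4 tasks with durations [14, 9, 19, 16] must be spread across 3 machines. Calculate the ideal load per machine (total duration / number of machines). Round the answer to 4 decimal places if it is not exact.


Total processing time = 14 + 9 + 19 + 16 = 58
Number of machines = 3
Ideal balanced load = 58 / 3 = 19.3333

19.3333


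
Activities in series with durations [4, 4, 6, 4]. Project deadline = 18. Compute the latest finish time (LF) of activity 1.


LF(activity 1) = deadline - sum of successor durations
Successors: activities 2 through 4 with durations [4, 6, 4]
Sum of successor durations = 14
LF = 18 - 14 = 4

4


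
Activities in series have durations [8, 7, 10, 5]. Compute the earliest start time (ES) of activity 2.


Activity 2 starts after activities 1 through 1 complete.
Predecessor durations: [8]
ES = 8 = 8

8


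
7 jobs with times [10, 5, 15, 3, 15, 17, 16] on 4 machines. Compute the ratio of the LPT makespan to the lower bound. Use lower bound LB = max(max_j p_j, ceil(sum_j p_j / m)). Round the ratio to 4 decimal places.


LPT order: [17, 16, 15, 15, 10, 5, 3]
Machine loads after assignment: [17, 19, 25, 20]
LPT makespan = 25
Lower bound = max(max_job, ceil(total/4)) = max(17, 21) = 21
Ratio = 25 / 21 = 1.1905

1.1905


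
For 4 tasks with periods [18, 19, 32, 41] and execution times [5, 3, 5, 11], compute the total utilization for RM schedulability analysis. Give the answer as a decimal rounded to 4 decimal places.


Compute individual utilizations (exact fractions):
  Task 1: C/T = 5/18 (approx. 0.2778)
  Task 2: C/T = 3/19 (approx. 0.1579)
  Task 3: C/T = 5/32 (approx. 0.1563)
  Task 4: C/T = 11/41 (approx. 0.2683)
Total utilization U = 5/18 + 3/19 + 5/32 + 11/41 = 192991/224352
Rounded to 4 decimal places: U = 0.8602
RM (Liu & Layland) bound for 4 tasks = 0.756828; compare with U = 192991/224352 (approx. 0.860215)
bound < U <= 1, so the RM sufficient condition is not met (inconclusive; an exact test such as response-time analysis is needed).

0.8602


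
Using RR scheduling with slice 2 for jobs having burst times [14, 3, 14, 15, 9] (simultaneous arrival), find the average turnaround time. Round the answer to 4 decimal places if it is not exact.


Time quantum = 2
Execution trace:
  J1 runs 2 units, time = 2
  J2 runs 2 units, time = 4
  J3 runs 2 units, time = 6
  J4 runs 2 units, time = 8
  J5 runs 2 units, time = 10
  J1 runs 2 units, time = 12
  J2 runs 1 units, time = 13
  J3 runs 2 units, time = 15
  J4 runs 2 units, time = 17
  J5 runs 2 units, time = 19
  J1 runs 2 units, time = 21
  J3 runs 2 units, time = 23
  J4 runs 2 units, time = 25
  J5 runs 2 units, time = 27
  J1 runs 2 units, time = 29
  J3 runs 2 units, time = 31
  J4 runs 2 units, time = 33
  J5 runs 2 units, time = 35
  J1 runs 2 units, time = 37
  J3 runs 2 units, time = 39
  J4 runs 2 units, time = 41
  J5 runs 1 units, time = 42
  J1 runs 2 units, time = 44
  J3 runs 2 units, time = 46
  J4 runs 2 units, time = 48
  J1 runs 2 units, time = 50
  J3 runs 2 units, time = 52
  J4 runs 2 units, time = 54
  J4 runs 1 units, time = 55
Finish times: [50, 13, 52, 55, 42]
Average turnaround = 212/5 = 42.4

42.4
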